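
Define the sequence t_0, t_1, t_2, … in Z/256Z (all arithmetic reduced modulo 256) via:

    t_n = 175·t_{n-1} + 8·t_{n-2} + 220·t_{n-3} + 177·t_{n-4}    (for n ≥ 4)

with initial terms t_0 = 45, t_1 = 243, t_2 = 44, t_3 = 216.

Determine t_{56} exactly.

173

t_4 = 175·216 + 8·44 + 220·243 + 177·45 = 249
t_5 = 175·249 + 8·216 + 220·44 + 177·243 = 202
t_6 = 175·202 + 8·249 + 220·216 + 177·44 = 234
t_7 = 175·234 + 8·202 + 220·249 + 177·216 = 154
t_8 = 175·154 + 8·234 + 220·202 + 177·249 = 87
t_9 = 175·87 + 8·154 + 220·234 + 177·202 = 11
t_10 = 175·11 + 8·87 + 220·154 + 177·234 = 95
t_11 = 175·95 + 8·11 + 220·87 + 177·154 = 135
t_12 = 175·135 + 8·95 + 220·11 + 177·87 = 220
t_13 = 175·220 + 8·135 + 220·95 + 177·11 = 219
t_14 = 175·219 + 8·220 + 220·135 + 177·95 = 72
t_15 = 175·72 + 8·219 + 220·220 + 177·135 = 119
t_16 = 175·119 + 8·72 + 220·219 + 177·220 = 233
t_17 = 175·233 + 8·119 + 220·72 + 177·219 = 74
t_18 = 175·74 + 8·233 + 220·119 + 177·72 = 234
t_19 = 175·234 + 8·74 + 220·233 + 177·119 = 201
t_20 = 175·201 + 8·234 + 220·74 + 177·233 = 104
t_21 = 175·104 + 8·201 + 220·234 + 177·74 = 162
t_22 = 175·162 + 8·104 + 220·201 + 177·234 = 132
t_23 = 175·132 + 8·162 + 220·104 + 177·201 = 165
t_24 = 175·165 + 8·132 + 220·162 + 177·104 = 11
t_25 = 175·11 + 8·165 + 220·132 + 177·162 = 31
t_26 = 175·31 + 8·11 + 220·165 + 177·132 = 153
t_27 = 175·153 + 8·31 + 220·11 + 177·165 = 24
t_28 = 175·24 + 8·153 + 220·31 + 177·11 = 111
t_29 = 175·111 + 8·24 + 220·153 + 177·31 = 140
t_30 = 175·140 + 8·111 + 220·24 + 177·153 = 149
t_31 = 175·149 + 8·140 + 220·111 + 177·24 = 55
t_32 = 175·55 + 8·149 + 220·140 + 177·111 = 80
t_33 = 175·80 + 8·55 + 220·149 + 177·140 = 64
t_34 = 175·64 + 8·80 + 220·55 + 177·149 = 137
t_35 = 175·137 + 8·64 + 220·80 + 177·55 = 110
t_36 = 175·110 + 8·137 + 220·64 + 177·80 = 202
t_37 = 175·202 + 8·110 + 220·137 + 177·64 = 130
t_38 = 175·130 + 8·202 + 220·110 + 177·137 = 111
t_39 = 175·111 + 8·130 + 220·202 + 177·110 = 151
t_40 = 175·151 + 8·111 + 220·130 + 177·202 = 19
t_41 = 175·19 + 8·151 + 220·111 + 177·130 = 251
t_42 = 175·251 + 8·19 + 220·151 + 177·111 = 176
t_43 = 175·176 + 8·251 + 220·19 + 177·151 = 227
t_44 = 175·227 + 8·176 + 220·251 + 177·19 = 132
t_45 = 175·132 + 8·227 + 220·176 + 177·251 = 31
t_46 = 175·31 + 8·132 + 220·227 + 177·176 = 21
t_47 = 175·21 + 8·31 + 220·132 + 177·227 = 182
t_48 = 175·182 + 8·21 + 220·31 + 177·132 = 250
t_49 = 175·250 + 8·182 + 220·21 + 177·31 = 17
t_50 = 175·17 + 8·250 + 220·182 + 177·21 = 92
t_51 = 175·92 + 8·17 + 220·250 + 177·182 = 26
t_52 = 175·26 + 8·92 + 220·17 + 177·250 = 28
t_53 = 175·28 + 8·26 + 220·92 + 177·17 = 197
t_54 = 175·197 + 8·28 + 220·26 + 177·92 = 127
t_55 = 175·127 + 8·197 + 220·28 + 177·26 = 3
t_56 = 175·3 + 8·127 + 220·197 + 177·28 = 173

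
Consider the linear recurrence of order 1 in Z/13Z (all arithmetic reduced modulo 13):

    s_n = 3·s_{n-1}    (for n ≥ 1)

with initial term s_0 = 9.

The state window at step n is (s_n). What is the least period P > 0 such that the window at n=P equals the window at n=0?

3

n=0: window = (9)
n=1: window = (1)
n=2: window = (3)
n=3: window = (9)
window at n=3 equals window at n=0 → period = 3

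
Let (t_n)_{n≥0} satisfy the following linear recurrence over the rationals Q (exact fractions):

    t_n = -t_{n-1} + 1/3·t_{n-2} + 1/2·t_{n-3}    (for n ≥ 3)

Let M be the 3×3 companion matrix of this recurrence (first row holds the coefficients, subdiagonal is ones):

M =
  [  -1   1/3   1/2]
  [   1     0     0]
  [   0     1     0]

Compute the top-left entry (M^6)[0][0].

67/108

(M^6)[0][0] is the top entry after applying M 6 times to the unit state (1, 0, 0). Equivalently it is h_{8} for the auxiliary sequence (h_n) obeying the same recurrence with h_2 = 1 and h_i = 0 for 0 ≤ i < 2:
h_3 = -1·1 + 1/3·0 + 1/2·0 = -1
h_4 = -1·-1 + 1/3·1 + 1/2·0 = 4/3
h_5 = -1·4/3 + 1/3·-1 + 1/2·1 = -7/6
h_6 = -1·-7/6 + 1/3·4/3 + 1/2·-1 = 10/9
h_7 = -1·10/9 + 1/3·-7/6 + 1/2·4/3 = -5/6
h_8 = -1·-5/6 + 1/3·10/9 + 1/2·-7/6 = 67/108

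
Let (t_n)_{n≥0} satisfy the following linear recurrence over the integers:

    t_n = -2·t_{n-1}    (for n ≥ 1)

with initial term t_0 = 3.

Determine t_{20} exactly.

t_1 = -2·3 = -6
t_2 = -2·-6 = 12
t_3 = -2·12 = -24
t_4 = -2·-24 = 48
t_5 = -2·48 = -96
t_6 = -2·-96 = 192
t_7 = -2·192 = -384
t_8 = -2·-384 = 768
t_9 = -2·768 = -1536
t_10 = -2·-1536 = 3072
t_11 = -2·3072 = -6144
t_12 = -2·-6144 = 12288
t_13 = -2·12288 = -24576
t_14 = -2·-24576 = 49152
t_15 = -2·49152 = -98304
t_16 = -2·-98304 = 196608
t_17 = -2·196608 = -393216
t_18 = -2·-393216 = 786432
t_19 = -2·786432 = -1572864
t_20 = -2·-1572864 = 3145728

3145728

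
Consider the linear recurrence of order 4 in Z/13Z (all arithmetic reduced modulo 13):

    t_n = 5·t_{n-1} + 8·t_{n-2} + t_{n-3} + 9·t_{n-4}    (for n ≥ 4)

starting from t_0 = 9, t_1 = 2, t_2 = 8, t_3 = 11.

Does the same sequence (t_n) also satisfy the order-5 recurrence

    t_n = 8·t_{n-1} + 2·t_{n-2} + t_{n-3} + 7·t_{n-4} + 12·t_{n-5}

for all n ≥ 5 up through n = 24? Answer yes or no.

no

Terms t_0..t_24: 9, 2, 8, 11, 7, 6, 0, 11, 7, 8, 3, 3, 6, 12, 8, 0, 0, 12, 2, 2, 12, 4, 6, 1, 9
n=5: candidate gives 0, actual t_5 = 6 ✗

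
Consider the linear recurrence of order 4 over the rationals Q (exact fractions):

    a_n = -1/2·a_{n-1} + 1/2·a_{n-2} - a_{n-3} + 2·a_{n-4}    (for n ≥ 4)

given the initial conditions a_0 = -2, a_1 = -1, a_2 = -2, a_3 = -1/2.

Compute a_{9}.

2629/128

a_4 = -1/2·-1/2 + 1/2·-2 + -1·-1 + 2·-2 = -15/4
a_5 = -1/2·-15/4 + 1/2·-1/2 + -1·-2 + 2·-1 = 13/8
a_6 = -1/2·13/8 + 1/2·-15/4 + -1·-1/2 + 2·-2 = -99/16
a_7 = -1/2·-99/16 + 1/2·13/8 + -1·-15/4 + 2·-1/2 = 213/32
a_8 = -1/2·213/32 + 1/2·-99/16 + -1·13/8 + 2·-15/4 = -995/64
a_9 = -1/2·-995/64 + 1/2·213/32 + -1·-99/16 + 2·13/8 = 2629/128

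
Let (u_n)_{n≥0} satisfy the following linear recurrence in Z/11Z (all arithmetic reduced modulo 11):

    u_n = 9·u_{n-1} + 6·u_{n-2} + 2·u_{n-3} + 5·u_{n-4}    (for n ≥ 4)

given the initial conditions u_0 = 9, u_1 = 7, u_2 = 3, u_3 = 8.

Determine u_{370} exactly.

2

u_4 = 9·8 + 6·3 + 2·7 + 5·9 = 6
u_5 = 9·6 + 6·8 + 2·3 + 5·7 = 0
u_6 = 9·0 + 6·6 + 2·8 + 5·3 = 1
u_7 = 9·1 + 6·0 + 2·6 + 5·8 = 6
u_8 = 9·6 + 6·1 + 2·0 + 5·6 = 2
u_9 = 9·2 + 6·6 + 2·1 + 5·0 = 1
Continuing the recurrence:
  u_10 = 5;  u_11 = 8;  u_12 = 4;  u_13 = 0;  u_14 = 10;  u_15 = 6
  u_16 = 2;  u_17 = 8;  u_18 = 3;  u_19 = 10;  u_20 = 2;  u_21 = 3
  u_22 = 8;  u_23 = 1;  u_24 = 7;  u_25 = 1;  u_26 = 5;  u_27 = 4
  u_28 = 4;  u_29 = 9;  u_30 = 6;  u_31 = 4;  u_32 = 0;  u_33 = 4
  u_34 = 8;  u_35 = 6;  u_36 = 0;  u_37 = 6;  u_38 = 7;  u_39 = 8
  u_40 = 5;  u_41 = 5;  u_42 = 5;  u_43 = 4;  u_44 = 2;  u_45 = 0
  u_46 = 1;  u_47 = 0;  u_48 = 5;  u_49 = 3;  u_50 = 7;  u_51 = 3
  u_52 = 1;  u_53 = 1;  u_54 = 1;  u_55 = 10;  u_56 = 4;  u_57 = 4
  u_58 = 8;  u_59 = 0;  u_60 = 10;  u_61 = 5;  u_62 = 2;  u_63 = 2
  u_64 = 2;  u_65 = 4;  u_66 = 7;  u_67 = 2;  u_68 = 1;  u_69 = 0
  u_70 = 1;  u_71 = 10;  u_72 = 2;  u_73 = 3;  u_74 = 9;  u_75 = 10
  u_76 = 6;  u_77 = 4;  u_78 = 5;  u_79 = 10;  u_80 = 4;  u_81 = 5
  u_82 = 4;  u_83 = 3;  u_84 = 4;  u_85 = 10;  u_86 = 8;  u_87 = 1
  u_88 = 9;  u_89 = 10;  u_90 = 10;  u_91 = 8;  u_92 = 10;  u_93 = 10
  u_94 = 7;  u_95 = 7;  u_96 = 10;  u_97 = 9;  u_98 = 3;  u_99 = 4
  u_100 = 1;  u_101 = 7;  u_102 = 4;  u_103 = 1;  u_104 = 8;  u_105 = 0
  u_106 = 4;  u_107 = 2;  u_108 = 5;  u_109 = 10;  u_110 = 1;  u_111 = 1
  u_112 = 5;  u_113 = 4;  u_114 = 7;  u_115 = 3;  u_116 = 3;  u_117 = 2
  u_118 = 0;  u_119 = 0;  u_120 = 8;  u_121 = 5;  u_122 = 5;  u_123 = 3
  u_124 = 8;  u_125 = 4;  u_126 = 5;  u_127 = 1;  u_128 = 10;  u_129 = 5
  u_130 = 0;  u_131 = 0;  u_132 = 5;  u_133 = 4;  u_134 = 0;  u_135 = 1
  u_136 = 9;  u_137 = 8;  u_138 = 7;  u_139 = 2;  u_140 = 0;  u_141 = 0
  u_142 = 6;  u_143 = 9;  u_144 = 7;  u_145 = 8;  u_146 = 8;  u_147 = 3
  u_148 = 5;  u_149 = 9;  u_150 = 3;  u_151 = 7;  u_152 = 3;  u_153 = 10
  u_154 = 5;  u_155 = 3;  u_156 = 4;  u_157 = 4;  u_158 = 3;  u_159 = 8
  u_160 = 8;  u_161 = 3;  u_162 = 7;  u_163 = 5;  u_164 = 1;  u_165 = 2
  u_166 = 3;  u_167 = 0;  u_168 = 5;  u_169 = 6;  u_170 = 0;  u_171 = 2
  u_172 = 0;  u_173 = 9;  u_174 = 8;  u_175 = 4;  u_176 = 3;  u_177 = 2
  u_178 = 7;  u_179 = 2;  u_180 = 2;  u_181 = 10;  u_182 = 9;  u_183 = 1
  u_184 = 5;  u_185 = 9;  u_186 = 4;  u_187 = 6;  u_188 = 0;  u_189 = 1
  u_190 = 8;  u_191 = 9;  u_192 = 10;  u_193 = 0;  u_194 = 8;  u_195 = 5
  u_196 = 0;  u_197 = 2;  u_198 = 2;  u_199 = 0;  u_200 = 5;  u_201 = 4
  u_202 = 10;  u_203 = 3;  u_204 = 10;  u_205 = 5;  u_206 = 7;  u_207 = 7
  u_208 = 0;  u_209 = 4;  u_210 = 8;  u_211 = 10;  u_212 = 3;  u_213 = 2
  u_214 = 8;  u_215 = 8;  u_216 = 7;  u_217 = 5;  u_218 = 0;  u_219 = 7
  u_220 = 9;  u_221 = 5;  u_222 = 3;  u_223 = 0;  u_224 = 7;  u_225 = 6
  u_226 = 1;  u_227 = 4;  u_228 = 1;  u_229 = 10;  u_230 = 10;  u_231 = 7
  u_232 = 5;  u_233 = 3;  u_234 = 0;  u_235 = 8;  u_236 = 4;  u_237 = 0
  u_238 = 7;  u_239 = 1;  u_240 = 5;  u_241 = 10;  u_242 = 3;  u_243 = 3
  u_244 = 2;  u_245 = 4;  u_246 = 3;  u_247 = 4;  u_248 = 6;  u_249 = 5
  u_250 = 5;  u_251 = 8;  u_252 = 10;  u_253 = 8;  u_254 = 8;  u_255 = 4
  u_256 = 7;  u_257 = 0;  u_258 = 2;  u_259 = 8;  u_260 = 9;  u_261 = 1
  u_262 = 1;  u_263 = 7;  u_264 = 6;  u_265 = 4;  u_266 = 3;  u_267 = 10
  u_268 = 3;  u_269 = 3;  u_270 = 3;  u_271 = 2;  u_272 = 2;  u_273 = 7
  u_274 = 6;  u_275 = 0;  u_276 = 5;  u_277 = 4;  u_278 = 8;  u_279 = 7
  u_280 = 1;  u_281 = 10;  u_282 = 7;  u_283 = 6;  u_284 = 0;  u_285 = 1
  u_286 = 1;  u_287 = 1;  u_288 = 6;  u_289 = 1;  u_290 = 8;  u_291 = 7
  u_292 = 0;  u_293 = 8;  u_294 = 5;  u_295 = 7;  u_296 = 10;  u_297 = 6
  u_298 = 10;  u_299 = 5;  u_300 = 2;  u_301 = 10;  u_302 = 8;  u_303 = 7
  u_304 = 9;  u_305 = 2;  u_306 = 5;  u_307 = 0;  u_308 = 2;  u_309 = 5
  u_310 = 5;  u_311 = 2;  u_312 = 2;  u_313 = 10;  u_314 = 10;  u_315 = 10
  u_316 = 4;  u_317 = 1;  u_318 = 4;  u_319 = 1;  u_320 = 0;  u_321 = 8
  u_322 = 6;  u_323 = 8;  u_324 = 3;  u_325 = 6;  u_326 = 8;  u_327 = 0
  u_328 = 9;  u_329 = 6;  u_330 = 5;  u_331 = 0;  u_332 = 10;  u_333 = 9
  u_334 = 1;  u_335 = 6;  u_336 = 7;  u_337 = 3;  u_338 = 9;  u_339 = 0
  u_340 = 7;  u_341 = 8;  u_342 = 5;  u_343 = 8;  u_344 = 10;  u_345 = 1
  u_346 = 0;  u_347 = 0;  u_348 = 8;  u_349 = 0;  u_350 = 4;  u_351 = 8
  u_352 = 4;  u_353 = 4;  u_354 = 8;  u_355 = 1;  u_356 = 8;  u_357 = 4
  u_358 = 5;  u_359 = 2;  u_360 = 8;  u_361 = 4;  u_362 = 3;  u_363 = 0
  u_364 = 0;  u_365 = 4;  u_366 = 7;  u_367 = 10;  u_368 = 8
u_369 = 9·8 + 6·10 + 2·7 + 5·4 = 1
u_370 = 9·1 + 6·8 + 2·10 + 5·7 = 2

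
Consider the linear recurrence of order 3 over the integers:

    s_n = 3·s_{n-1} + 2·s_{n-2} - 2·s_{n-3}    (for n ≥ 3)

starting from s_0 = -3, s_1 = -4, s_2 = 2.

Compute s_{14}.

s_3 = 3·2 + 2·-4 + -2·-3 = 4
s_4 = 3·4 + 2·2 + -2·-4 = 24
s_5 = 3·24 + 2·4 + -2·2 = 76
s_6 = 3·76 + 2·24 + -2·4 = 268
s_7 = 3·268 + 2·76 + -2·24 = 908
s_8 = 3·908 + 2·268 + -2·76 = 3108
s_9 = 3·3108 + 2·908 + -2·268 = 10604
s_10 = 3·10604 + 2·3108 + -2·908 = 36212
s_11 = 3·36212 + 2·10604 + -2·3108 = 123628
s_12 = 3·123628 + 2·36212 + -2·10604 = 422100
s_13 = 3·422100 + 2·123628 + -2·36212 = 1441132
s_14 = 3·1441132 + 2·422100 + -2·123628 = 4920340

4920340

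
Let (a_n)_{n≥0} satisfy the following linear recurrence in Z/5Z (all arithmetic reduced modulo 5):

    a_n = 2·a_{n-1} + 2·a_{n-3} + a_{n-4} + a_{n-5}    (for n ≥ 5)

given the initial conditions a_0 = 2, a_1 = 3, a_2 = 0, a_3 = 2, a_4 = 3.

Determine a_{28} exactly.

a_5 = 2·3 + 0·2 + 2·0 + 1·3 + 1·2 = 1
a_6 = 2·1 + 0·3 + 2·2 + 1·0 + 1·3 = 4
a_7 = 2·4 + 0·1 + 2·3 + 1·2 + 1·0 = 1
a_8 = 2·1 + 0·4 + 2·1 + 1·3 + 1·2 = 4
a_9 = 2·4 + 0·1 + 2·4 + 1·1 + 1·3 = 0
a_10 = 2·0 + 0·4 + 2·1 + 1·4 + 1·1 = 2
a_11 = 2·2 + 0·0 + 2·4 + 1·1 + 1·4 = 2
a_12 = 2·2 + 0·2 + 2·0 + 1·4 + 1·1 = 4
a_13 = 2·4 + 0·2 + 2·2 + 1·0 + 1·4 = 1
a_14 = 2·1 + 0·4 + 2·2 + 1·2 + 1·0 = 3
a_15 = 2·3 + 0·1 + 2·4 + 1·2 + 1·2 = 3
a_16 = 2·3 + 0·3 + 2·1 + 1·4 + 1·2 = 4
a_17 = 2·4 + 0·3 + 2·3 + 1·1 + 1·4 = 4
a_18 = 2·4 + 0·4 + 2·3 + 1·3 + 1·1 = 3
a_19 = 2·3 + 0·4 + 2·4 + 1·3 + 1·3 = 0
a_20 = 2·0 + 0·3 + 2·4 + 1·4 + 1·3 = 0
a_21 = 2·0 + 0·0 + 2·3 + 1·4 + 1·4 = 4
a_22 = 2·4 + 0·0 + 2·0 + 1·3 + 1·4 = 0
a_23 = 2·0 + 0·4 + 2·0 + 1·0 + 1·3 = 3
a_24 = 2·3 + 0·0 + 2·4 + 1·0 + 1·0 = 4
a_25 = 2·4 + 0·3 + 2·0 + 1·4 + 1·0 = 2
a_26 = 2·2 + 0·4 + 2·3 + 1·0 + 1·4 = 4
a_27 = 2·4 + 0·2 + 2·4 + 1·3 + 1·0 = 4
a_28 = 2·4 + 0·4 + 2·2 + 1·4 + 1·3 = 4

4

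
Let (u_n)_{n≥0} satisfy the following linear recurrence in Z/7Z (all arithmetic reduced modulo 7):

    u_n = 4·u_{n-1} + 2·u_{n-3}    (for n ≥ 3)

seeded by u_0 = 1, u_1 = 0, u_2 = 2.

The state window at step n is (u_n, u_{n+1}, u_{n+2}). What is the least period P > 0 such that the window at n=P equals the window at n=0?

n=0: window = (1, 0, 2)
n=1: window = (0, 2, 3)
n=2: window = (2, 3, 5)
n=3: window = (3, 5, 3)
n=4: window = (5, 3, 4)
n=5: window = (3, 4, 5)
n=6: window = (4, 5, 5)
n=7: window = (5, 5, 0)
n=8: window = (5, 0, 3)
n=9: window = (0, 3, 1)
n=10: window = (3, 1, 4)
n=11: window = (1, 4, 1)
n=12: window = (4, 1, 6)
n=13: window = (1, 6, 4)
n=14: window = (6, 4, 4)
n=15: window = (4, 4, 0)
n=16: window = (4, 0, 1)
n=17: window = (0, 1, 5)
n=18: window = (1, 5, 6)
n=19: window = (5, 6, 5)
n=20: window = (6, 5, 2)
n=21: window = (5, 2, 6)
n=22: window = (2, 6, 6)
n=23: window = (6, 6, 0)
n=24: window = (6, 0, 5)
n=25: window = (0, 5, 4)
n=26: window = (5, 4, 2)
n=27: window = (4, 2, 4)
n=28: window = (2, 4, 3)
n=29: window = (4, 3, 2)
n=30: window = (3, 2, 2)
n=31: window = (2, 2, 0)
n=32: window = (2, 0, 4)
n=33: window = (0, 4, 6)
n=34: window = (4, 6, 3)
n=35: window = (6, 3, 6)
n=36: window = (3, 6, 1)
n=37: window = (6, 1, 3)
n=38: window = (1, 3, 3)
n=39: window = (3, 3, 0)
n=40: window = (3, 0, 6)
…
n=46: window = (5, 1, 1)
n=47: window = (1, 1, 0)
n=48: window = (1, 0, 2)
window at n=48 equals window at n=0 → period = 48

48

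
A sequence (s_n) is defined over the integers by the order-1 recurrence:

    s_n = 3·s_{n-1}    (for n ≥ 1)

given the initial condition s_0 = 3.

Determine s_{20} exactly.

10460353203

s_1 = 3·3 = 9
s_2 = 3·9 = 27
s_3 = 3·27 = 81
s_4 = 3·81 = 243
s_5 = 3·243 = 729
s_6 = 3·729 = 2187
s_7 = 3·2187 = 6561
s_8 = 3·6561 = 19683
s_9 = 3·19683 = 59049
s_10 = 3·59049 = 177147
s_11 = 3·177147 = 531441
s_12 = 3·531441 = 1594323
s_13 = 3·1594323 = 4782969
s_14 = 3·4782969 = 14348907
s_15 = 3·14348907 = 43046721
s_16 = 3·43046721 = 129140163
s_17 = 3·129140163 = 387420489
s_18 = 3·387420489 = 1162261467
s_19 = 3·1162261467 = 3486784401
s_20 = 3·3486784401 = 10460353203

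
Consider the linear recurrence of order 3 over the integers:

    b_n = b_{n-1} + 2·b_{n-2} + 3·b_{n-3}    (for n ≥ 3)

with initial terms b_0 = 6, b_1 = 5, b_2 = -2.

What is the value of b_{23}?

b_3 = 1·-2 + 2·5 + 3·6 = 26
b_4 = 1·26 + 2·-2 + 3·5 = 37
b_5 = 1·37 + 2·26 + 3·-2 = 83
b_6 = 1·83 + 2·37 + 3·26 = 235
b_7 = 1·235 + 2·83 + 3·37 = 512
b_8 = 1·512 + 2·235 + 3·83 = 1231
b_9 = 1·1231 + 2·512 + 3·235 = 2960
b_10 = 1·2960 + 2·1231 + 3·512 = 6958
b_11 = 1·6958 + 2·2960 + 3·1231 = 16571
b_12 = 1·16571 + 2·6958 + 3·2960 = 39367
b_13 = 1·39367 + 2·16571 + 3·6958 = 93383
b_14 = 1·93383 + 2·39367 + 3·16571 = 221830
b_15 = 1·221830 + 2·93383 + 3·39367 = 526697
b_16 = 1·526697 + 2·221830 + 3·93383 = 1250506
b_17 = 1·1250506 + 2·526697 + 3·221830 = 2969390
b_18 = 1·2969390 + 2·1250506 + 3·526697 = 7050493
b_19 = 1·7050493 + 2·2969390 + 3·1250506 = 16740791
b_20 = 1·16740791 + 2·7050493 + 3·2969390 = 39749947
b_21 = 1·39749947 + 2·16740791 + 3·7050493 = 94383008
b_22 = 1·94383008 + 2·39749947 + 3·16740791 = 224105275
b_23 = 1·224105275 + 2·94383008 + 3·39749947 = 532121132

532121132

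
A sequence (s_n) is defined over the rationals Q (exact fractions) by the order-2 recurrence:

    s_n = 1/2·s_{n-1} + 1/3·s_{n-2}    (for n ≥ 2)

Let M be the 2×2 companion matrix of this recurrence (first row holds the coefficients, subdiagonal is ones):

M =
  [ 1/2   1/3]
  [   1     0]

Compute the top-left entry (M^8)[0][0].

(M^8)[0][0] is the top entry after applying M 8 times to the unit state (1, 0). Equivalently it is h_{9} for the auxiliary sequence (h_n) obeying the same recurrence with h_1 = 1 and h_i = 0 for 0 ≤ i < 1:
h_2 = 1/2·1 + 1/3·0 = 1/2
h_3 = 1/2·1/2 + 1/3·1 = 7/12
h_4 = 1/2·7/12 + 1/3·1/2 = 11/24
h_5 = 1/2·11/24 + 1/3·7/12 = 61/144
h_6 = 1/2·61/144 + 1/3·11/24 = 35/96
h_7 = 1/2·35/96 + 1/3·61/144 = 559/1728
h_8 = 1/2·559/1728 + 1/3·35/96 = 979/3456
h_9 = 1/2·979/3456 + 1/3·559/1728 = 5173/20736

5173/20736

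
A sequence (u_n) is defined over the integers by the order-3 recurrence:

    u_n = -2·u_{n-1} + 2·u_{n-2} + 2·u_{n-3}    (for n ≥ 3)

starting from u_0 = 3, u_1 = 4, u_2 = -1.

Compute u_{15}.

u_3 = -2·-1 + 2·4 + 2·3 = 16
u_4 = -2·16 + 2·-1 + 2·4 = -26
u_5 = -2·-26 + 2·16 + 2·-1 = 82
u_6 = -2·82 + 2·-26 + 2·16 = -184
u_7 = -2·-184 + 2·82 + 2·-26 = 480
u_8 = -2·480 + 2·-184 + 2·82 = -1164
u_9 = -2·-1164 + 2·480 + 2·-184 = 2920
u_10 = -2·2920 + 2·-1164 + 2·480 = -7208
u_11 = -2·-7208 + 2·2920 + 2·-1164 = 17928
u_12 = -2·17928 + 2·-7208 + 2·2920 = -44432
u_13 = -2·-44432 + 2·17928 + 2·-7208 = 110304
u_14 = -2·110304 + 2·-44432 + 2·17928 = -273616
u_15 = -2·-273616 + 2·110304 + 2·-44432 = 678976

678976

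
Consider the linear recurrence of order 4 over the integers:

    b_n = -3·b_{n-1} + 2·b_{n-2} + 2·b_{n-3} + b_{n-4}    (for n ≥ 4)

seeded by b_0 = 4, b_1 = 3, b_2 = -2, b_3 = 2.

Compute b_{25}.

125501862021

b_4 = -3·2 + 2·-2 + 2·3 + 1·4 = 0
b_5 = -3·0 + 2·2 + 2·-2 + 1·3 = 3
b_6 = -3·3 + 2·0 + 2·2 + 1·-2 = -7
b_7 = -3·-7 + 2·3 + 2·0 + 1·2 = 29
b_8 = -3·29 + 2·-7 + 2·3 + 1·0 = -95
b_9 = -3·-95 + 2·29 + 2·-7 + 1·3 = 332
b_10 = -3·332 + 2·-95 + 2·29 + 1·-7 = -1135
b_11 = -3·-1135 + 2·332 + 2·-95 + 1·29 = 3908
b_12 = -3·3908 + 2·-1135 + 2·332 + 1·-95 = -13425
b_13 = -3·-13425 + 2·3908 + 2·-1135 + 1·332 = 46153
b_14 = -3·46153 + 2·-13425 + 2·3908 + 1·-1135 = -158628
b_15 = -3·-158628 + 2·46153 + 2·-13425 + 1·3908 = 545248
b_16 = -3·545248 + 2·-158628 + 2·46153 + 1·-13425 = -1874119
b_17 = -3·-1874119 + 2·545248 + 2·-158628 + 1·46153 = 6441750
b_18 = -3·6441750 + 2·-1874119 + 2·545248 + 1·-158628 = -22141620
b_19 = -3·-22141620 + 2·6441750 + 2·-1874119 + 1·545248 = 76105370
b_20 = -3·76105370 + 2·-22141620 + 2·6441750 + 1·-1874119 = -261589969
b_21 = -3·-261589969 + 2·76105370 + 2·-22141620 + 1·6441750 = 899139157
b_22 = -3·899139157 + 2·-261589969 + 2·76105370 + 1·-22141620 = -3090528289
b_23 = -3·-3090528289 + 2·899139157 + 2·-261589969 + 1·76105370 = 10622788613
b_24 = -3·10622788613 + 2·-3090528289 + 2·899139157 + 1·-261589969 = -36512734072
b_25 = -3·-36512734072 + 2·10622788613 + 2·-3090528289 + 1·899139157 = 125501862021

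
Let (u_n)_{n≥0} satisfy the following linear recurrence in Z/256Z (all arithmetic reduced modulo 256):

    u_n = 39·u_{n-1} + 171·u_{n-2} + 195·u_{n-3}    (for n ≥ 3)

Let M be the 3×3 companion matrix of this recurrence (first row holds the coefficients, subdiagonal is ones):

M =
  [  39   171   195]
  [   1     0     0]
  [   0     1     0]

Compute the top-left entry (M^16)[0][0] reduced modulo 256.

(M^16)[0][0] is the top entry after applying M 16 times to the unit state (1, 0, 0). Equivalently it is h_{18} for the auxiliary sequence (h_n) obeying the same recurrence with h_2 = 1 and h_i = 0 for 0 ≤ i < 2:
h_3 = 39·1 + 171·0 + 195·0 = 39
h_4 = 39·39 + 171·1 + 195·0 = 156
h_5 = 39·156 + 171·39 + 195·1 = 148
h_6 = 39·148 + 171·156 + 195·39 = 117
h_7 = 39·117 + 171·148 + 195·156 = 131
h_8 = 39·131 + 171·117 + 195·148 = 216
h_9 = 39·216 + 171·131 + 195·117 = 136
h_10 = 39·136 + 171·216 + 195·131 = 201
h_11 = 39·201 + 171·136 + 195·216 = 255
h_12 = 39·255 + 171·201 + 195·136 = 180
h_13 = 39·180 + 171·255 + 195·201 = 220
h_14 = 39·220 + 171·180 + 195·255 = 253
h_15 = 39·253 + 171·220 + 195·180 = 155
h_16 = 39·155 + 171·253 + 195·220 = 48
h_17 = 39·48 + 171·155 + 195·253 = 144
h_18 = 39·144 + 171·48 + 195·155 = 17

17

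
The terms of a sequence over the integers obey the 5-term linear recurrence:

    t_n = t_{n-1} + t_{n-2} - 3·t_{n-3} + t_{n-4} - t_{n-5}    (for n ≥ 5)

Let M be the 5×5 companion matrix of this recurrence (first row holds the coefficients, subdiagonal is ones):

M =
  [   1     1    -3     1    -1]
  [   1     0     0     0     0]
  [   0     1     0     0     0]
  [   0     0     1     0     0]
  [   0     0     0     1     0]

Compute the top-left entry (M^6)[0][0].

(M^6)[0][0] is the top entry after applying M 6 times to the unit state (1, 0, 0, 0, 0). Equivalently it is h_{10} for the auxiliary sequence (h_n) obeying the same recurrence with h_4 = 1 and h_i = 0 for 0 ≤ i < 4:
h_5 = 1·1 + 1·0 + -3·0 + 1·0 + -1·0 = 1
h_6 = 1·1 + 1·1 + -3·0 + 1·0 + -1·0 = 2
h_7 = 1·2 + 1·1 + -3·1 + 1·0 + -1·0 = 0
h_8 = 1·0 + 1·2 + -3·1 + 1·1 + -1·0 = 0
h_9 = 1·0 + 1·0 + -3·2 + 1·1 + -1·1 = -6
h_10 = 1·-6 + 1·0 + -3·0 + 1·2 + -1·1 = -5

-5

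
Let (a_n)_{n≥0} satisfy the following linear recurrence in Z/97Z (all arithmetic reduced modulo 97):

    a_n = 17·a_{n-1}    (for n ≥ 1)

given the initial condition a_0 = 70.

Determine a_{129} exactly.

a_1 = 17·70 = 26
a_2 = 17·26 = 54
a_3 = 17·54 = 45
a_4 = 17·45 = 86
a_5 = 17·86 = 7
a_6 = 17·7 = 22
a_7 = 17·22 = 83
a_8 = 17·83 = 53
a_9 = 17·53 = 28
a_10 = 17·28 = 88
a_11 = 17·88 = 41
a_12 = 17·41 = 18
a_13 = 17·18 = 15
a_14 = 17·15 = 61
a_15 = 17·61 = 67
a_16 = 17·67 = 72
a_17 = 17·72 = 60
a_18 = 17·60 = 50
a_19 = 17·50 = 74
a_20 = 17·74 = 94
a_21 = 17·94 = 46
a_22 = 17·46 = 6
a_23 = 17·6 = 5
a_24 = 17·5 = 85
a_25 = 17·85 = 87
a_26 = 17·87 = 24
a_27 = 17·24 = 20
a_28 = 17·20 = 49
a_29 = 17·49 = 57
a_30 = 17·57 = 96
a_31 = 17·96 = 80
a_32 = 17·80 = 2
a_33 = 17·2 = 34
a_34 = 17·34 = 93
a_35 = 17·93 = 29
a_36 = 17·29 = 8
a_37 = 17·8 = 39
a_38 = 17·39 = 81
a_39 = 17·81 = 19
a_40 = 17·19 = 32
a_41 = 17·32 = 59
a_42 = 17·59 = 33
a_43 = 17·33 = 76
a_44 = 17·76 = 31
a_45 = 17·31 = 42
a_46 = 17·42 = 35
a_47 = 17·35 = 13
a_48 = 17·13 = 27
a_49 = 17·27 = 71
a_50 = 17·71 = 43
a_51 = 17·43 = 52
a_52 = 17·52 = 11
a_53 = 17·11 = 90
a_54 = 17·90 = 75
a_55 = 17·75 = 14
a_56 = 17·14 = 44
a_57 = 17·44 = 69
a_58 = 17·69 = 9
a_59 = 17·9 = 56
a_60 = 17·56 = 79
a_61 = 17·79 = 82
a_62 = 17·82 = 36
a_63 = 17·36 = 30
a_64 = 17·30 = 25
a_65 = 17·25 = 37
a_66 = 17·37 = 47
a_67 = 17·47 = 23
a_68 = 17·23 = 3
a_69 = 17·3 = 51
a_70 = 17·51 = 91
a_71 = 17·91 = 92
a_72 = 17·92 = 12
a_73 = 17·12 = 10
a_74 = 17·10 = 73
a_75 = 17·73 = 77
a_76 = 17·77 = 48
a_77 = 17·48 = 40
a_78 = 17·40 = 1
a_79 = 17·1 = 17
a_80 = 17·17 = 95
a_81 = 17·95 = 63
a_82 = 17·63 = 4
a_83 = 17·4 = 68
a_84 = 17·68 = 89
a_85 = 17·89 = 58
a_86 = 17·58 = 16
a_87 = 17·16 = 78
a_88 = 17·78 = 65
a_89 = 17·65 = 38
a_90 = 17·38 = 64
a_91 = 17·64 = 21
a_92 = 17·21 = 66
a_93 = 17·66 = 55
a_94 = 17·55 = 62
a_95 = 17·62 = 84
a_96 = 17·84 = 70
a_97 = 17·70 = 26
a_98 = 17·26 = 54
a_99 = 17·54 = 45
a_100 = 17·45 = 86
a_101 = 17·86 = 7
a_102 = 17·7 = 22
a_103 = 17·22 = 83
a_104 = 17·83 = 53
a_105 = 17·53 = 28
a_106 = 17·28 = 88
a_107 = 17·88 = 41
a_108 = 17·41 = 18
a_109 = 17·18 = 15
a_110 = 17·15 = 61
a_111 = 17·61 = 67
a_112 = 17·67 = 72
a_113 = 17·72 = 60
a_114 = 17·60 = 50
a_115 = 17·50 = 74
a_116 = 17·74 = 94
a_117 = 17·94 = 46
a_118 = 17·46 = 6
a_119 = 17·6 = 5
a_120 = 17·5 = 85
a_121 = 17·85 = 87
a_122 = 17·87 = 24
a_123 = 17·24 = 20
a_124 = 17·20 = 49
a_125 = 17·49 = 57
a_126 = 17·57 = 96
a_127 = 17·96 = 80
a_128 = 17·80 = 2
a_129 = 17·2 = 34

34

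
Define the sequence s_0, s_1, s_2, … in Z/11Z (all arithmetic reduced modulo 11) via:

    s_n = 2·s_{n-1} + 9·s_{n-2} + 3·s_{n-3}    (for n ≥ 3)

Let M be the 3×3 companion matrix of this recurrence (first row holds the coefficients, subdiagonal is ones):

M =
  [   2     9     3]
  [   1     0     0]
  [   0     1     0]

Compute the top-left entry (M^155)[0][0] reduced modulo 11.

6

(M^155)[0][0] is the top entry after applying M 155 times to the unit state (1, 0, 0). Equivalently it is h_{157} for the auxiliary sequence (h_n) obeying the same recurrence with h_2 = 1 and h_i = 0 for 0 ≤ i < 2:
h_3 = 2·1 + 9·0 + 3·0 = 2
h_4 = 2·2 + 9·1 + 3·0 = 2
h_5 = 2·2 + 9·2 + 3·1 = 3
h_6 = 2·3 + 9·2 + 3·2 = 8
h_7 = 2·8 + 9·3 + 3·2 = 5
h_8 = 2·5 + 9·8 + 3·3 = 3
h_9 = 2·3 + 9·5 + 3·8 = 9
h_10 = 2·9 + 9·3 + 3·5 = 5
h_11 = 2·5 + 9·9 + 3·3 = 1
h_12 = 2·1 + 9·5 + 3·9 = 8
h_13 = 2·8 + 9·1 + 3·5 = 7
h_14 = 2·7 + 9·8 + 3·1 = 1
h_15 = 2·1 + 9·7 + 3·8 = 1
h_16 = 2·1 + 9·1 + 3·7 = 10
h_17 = 2·10 + 9·1 + 3·1 = 10
h_18 = 2·10 + 9·10 + 3·1 = 3
h_19 = 2·3 + 9·10 + 3·10 = 5
h_20 = 2·5 + 9·3 + 3·10 = 1
h_21 = 2·1 + 9·5 + 3·3 = 1
h_22 = 2·1 + 9·1 + 3·5 = 4
h_23 = 2·4 + 9·1 + 3·1 = 9
h_24 = 2·9 + 9·4 + 3·1 = 2
h_25 = 2·2 + 9·9 + 3·4 = 9
h_26 = 2·9 + 9·2 + 3·9 = 8
h_27 = 2·8 + 9·9 + 3·2 = 4
h_28 = 2·4 + 9·8 + 3·9 = 8
h_29 = 2·8 + 9·4 + 3·8 = 10
h_30 = 2·10 + 9·8 + 3·4 = 5
h_31 = 2·5 + 9·10 + 3·8 = 3
h_32 = 2·3 + 9·5 + 3·10 = 4
h_33 = 2·4 + 9·3 + 3·5 = 6
h_34 = 2·6 + 9·4 + 3·3 = 2
h_35 = 2·2 + 9·6 + 3·4 = 4
h_36 = 2·4 + 9·2 + 3·6 = 0
h_37 = 2·0 + 9·4 + 3·2 = 9
h_38 = 2·9 + 9·0 + 3·4 = 8
h_39 = 2·8 + 9·9 + 3·0 = 9
h_40 = 2·9 + 9·8 + 3·9 = 7
h_41 = 2·7 + 9·9 + 3·8 = 9
h_42 = 2·9 + 9·7 + 3·9 = 9
h_43 = 2·9 + 9·9 + 3·7 = 10
h_44 = 2·10 + 9·9 + 3·9 = 7
h_45 = 2·7 + 9·10 + 3·9 = 10
h_46 = 2·10 + 9·7 + 3·10 = 3
h_47 = 2·3 + 9·10 + 3·7 = 7
h_48 = 2·7 + 9·3 + 3·10 = 5
h_49 = 2·5 + 9·7 + 3·3 = 5
h_50 = 2·5 + 9·5 + 3·7 = 10
h_51 = 2·10 + 9·5 + 3·5 = 3
h_52 = 2·3 + 9·10 + 3·5 = 1
h_53 = 2·1 + 9·3 + 3·10 = 4
h_54 = 2·4 + 9·1 + 3·3 = 4
h_55 = 2·4 + 9·4 + 3·1 = 3
h_56 = 2·3 + 9·4 + 3·4 = 10
h_57 = 2·10 + 9·3 + 3·4 = 4
h_58 = 2·4 + 9·10 + 3·3 = 8
h_59 = 2·8 + 9·4 + 3·10 = 5
h_60 = 2·5 + 9·8 + 3·4 = 6
h_61 = 2·6 + 9·5 + 3·8 = 4
h_62 = 2·4 + 9·6 + 3·5 = 0
h_63 = 2·0 + 9·4 + 3·6 = 10
h_64 = 2·10 + 9·0 + 3·4 = 10
h_65 = 2·10 + 9·10 + 3·0 = 0
h_66 = 2·0 + 9·10 + 3·10 = 10
h_67 = 2·10 + 9·0 + 3·10 = 6
h_68 = 2·6 + 9·10 + 3·0 = 3
h_69 = 2·3 + 9·6 + 3·10 = 2
h_70 = 2·2 + 9·3 + 3·6 = 5
h_71 = 2·5 + 9·2 + 3·3 = 4
h_72 = 2·4 + 9·5 + 3·2 = 4
h_73 = 2·4 + 9·4 + 3·5 = 4
h_74 = 2·4 + 9·4 + 3·4 = 1
h_75 = 2·1 + 9·4 + 3·4 = 6
h_76 = 2·6 + 9·1 + 3·4 = 0
h_77 = 2·0 + 9·6 + 3·1 = 2
h_78 = 2·2 + 9·0 + 3·6 = 0
h_79 = 2·0 + 9·2 + 3·0 = 7
h_80 = 2·7 + 9·0 + 3·2 = 9
h_81 = 2·9 + 9·7 + 3·0 = 4
h_82 = 2·4 + 9·9 + 3·7 = 0
h_83 = 2·0 + 9·4 + 3·9 = 8
h_84 = 2·8 + 9·0 + 3·4 = 6
h_85 = 2·6 + 9·8 + 3·0 = 7
h_86 = 2·7 + 9·6 + 3·8 = 4
h_87 = 2·4 + 9·7 + 3·6 = 1
h_88 = 2·1 + 9·4 + 3·7 = 4
h_89 = 2·4 + 9·1 + 3·4 = 7
h_90 = 2·7 + 9·4 + 3·1 = 9
h_91 = 2·9 + 9·7 + 3·4 = 5
h_92 = 2·5 + 9·9 + 3·7 = 2
h_93 = 2·2 + 9·5 + 3·9 = 10
h_94 = 2·10 + 9·2 + 3·5 = 9
h_95 = 2·9 + 9·10 + 3·2 = 4
h_96 = 2·4 + 9·9 + 3·10 = 9
h_97 = 2·9 + 9·4 + 3·9 = 4
h_98 = 2·4 + 9·9 + 3·4 = 2
h_99 = 2·2 + 9·4 + 3·9 = 1
h_100 = 2·1 + 9·2 + 3·4 = 10
h_101 = 2·10 + 9·1 + 3·2 = 2
h_102 = 2·2 + 9·10 + 3·1 = 9
h_103 = 2·9 + 9·2 + 3·10 = 0
h_104 = 2·0 + 9·9 + 3·2 = 10
h_105 = 2·10 + 9·0 + 3·9 = 3
h_106 = 2·3 + 9·10 + 3·0 = 8
h_107 = 2·8 + 9·3 + 3·10 = 7
h_108 = 2·7 + 9·8 + 3·3 = 7
h_109 = 2·7 + 9·7 + 3·8 = 2
h_110 = 2·2 + 9·7 + 3·7 = 0
h_111 = 2·0 + 9·2 + 3·7 = 6
h_112 = 2·6 + 9·0 + 3·2 = 7
h_113 = 2·7 + 9·6 + 3·0 = 2
h_114 = 2·2 + 9·7 + 3·6 = 8
h_115 = 2·8 + 9·2 + 3·7 = 0
h_116 = 2·0 + 9·8 + 3·2 = 1
h_117 = 2·1 + 9·0 + 3·8 = 4
h_118 = 2·4 + 9·1 + 3·0 = 6
h_119 = 2·6 + 9·4 + 3·1 = 7
h_120 = 2·7 + 9·6 + 3·4 = 3
h_121 = 2·3 + 9·7 + 3·6 = 10
h_122 = 2·10 + 9·3 + 3·7 = 2
h_123 = 2·2 + 9·10 + 3·3 = 4
h_124 = 2·4 + 9·2 + 3·10 = 1
h_125 = 2·1 + 9·4 + 3·2 = 0
h_126 = 2·0 + 9·1 + 3·4 = 10
h_127 = 2·10 + 9·0 + 3·1 = 1
h_128 = 2·1 + 9·10 + 3·0 = 4
h_129 = 2·4 + 9·1 + 3·10 = 3
h_130 = 2·3 + 9·4 + 3·1 = 1
h_131 = 2·1 + 9·3 + 3·4 = 8
h_132 = 2·8 + 9·1 + 3·3 = 1
h_133 = 2·1 + 9·8 + 3·1 = 0
h_134 = 2·0 + 9·1 + 3·8 = 0
h_135 = 2·0 + 9·0 + 3·1 = 3
h_136 = 2·3 + 9·0 + 3·0 = 6
h_137 = 2·6 + 9·3 + 3·0 = 6
h_138 = 2·6 + 9·6 + 3·3 = 9
h_139 = 2·9 + 9·6 + 3·6 = 2
h_140 = 2·2 + 9·9 + 3·6 = 4
h_141 = 2·4 + 9·2 + 3·9 = 9
h_142 = 2·9 + 9·4 + 3·2 = 5
h_143 = 2·5 + 9·9 + 3·4 = 4
h_144 = 2·4 + 9·5 + 3·9 = 3
h_145 = 2·3 + 9·4 + 3·5 = 2
h_146 = 2·2 + 9·3 + 3·4 = 10
h_147 = 2·10 + 9·2 + 3·3 = 3
h_148 = 2·3 + 9·10 + 3·2 = 3
h_149 = 2·3 + 9·3 + 3·10 = 8
h_150 = 2·8 + 9·3 + 3·3 = 8
h_151 = 2·8 + 9·8 + 3·3 = 9
h_152 = 2·9 + 9·8 + 3·8 = 4
h_153 = 2·4 + 9·9 + 3·8 = 3
h_154 = 2·3 + 9·4 + 3·9 = 3
h_155 = 2·3 + 9·3 + 3·4 = 1
h_156 = 2·1 + 9·3 + 3·3 = 5
h_157 = 2·5 + 9·1 + 3·3 = 6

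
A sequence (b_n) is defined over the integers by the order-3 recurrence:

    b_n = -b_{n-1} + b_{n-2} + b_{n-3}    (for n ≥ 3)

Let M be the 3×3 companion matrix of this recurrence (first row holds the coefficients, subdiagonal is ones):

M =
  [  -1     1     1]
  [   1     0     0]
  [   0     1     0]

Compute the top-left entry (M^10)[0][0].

(M^10)[0][0] is the top entry after applying M 10 times to the unit state (1, 0, 0). Equivalently it is h_{12} for the auxiliary sequence (h_n) obeying the same recurrence with h_2 = 1 and h_i = 0 for 0 ≤ i < 2:
h_3 = -1·1 + 1·0 + 1·0 = -1
h_4 = -1·-1 + 1·1 + 1·0 = 2
h_5 = -1·2 + 1·-1 + 1·1 = -2
h_6 = -1·-2 + 1·2 + 1·-1 = 3
h_7 = -1·3 + 1·-2 + 1·2 = -3
h_8 = -1·-3 + 1·3 + 1·-2 = 4
h_9 = -1·4 + 1·-3 + 1·3 = -4
h_10 = -1·-4 + 1·4 + 1·-3 = 5
h_11 = -1·5 + 1·-4 + 1·4 = -5
h_12 = -1·-5 + 1·5 + 1·-4 = 6

6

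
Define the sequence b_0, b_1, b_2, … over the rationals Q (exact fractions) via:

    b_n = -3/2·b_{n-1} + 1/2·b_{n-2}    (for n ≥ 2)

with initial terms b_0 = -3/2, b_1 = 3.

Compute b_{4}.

b_2 = -3/2·3 + 1/2·-3/2 = -21/4
b_3 = -3/2·-21/4 + 1/2·3 = 75/8
b_4 = -3/2·75/8 + 1/2·-21/4 = -267/16

-267/16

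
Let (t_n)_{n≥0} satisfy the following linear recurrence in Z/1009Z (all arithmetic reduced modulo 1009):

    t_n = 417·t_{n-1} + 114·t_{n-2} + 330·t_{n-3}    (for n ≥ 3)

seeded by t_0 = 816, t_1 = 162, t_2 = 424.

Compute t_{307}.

t_3 = 417·424 + 114·162 + 330·816 = 416
t_4 = 417·416 + 114·424 + 330·162 = 820
t_5 = 417·820 + 114·416 + 330·424 = 568
t_6 = 417·568 + 114·820 + 330·416 = 449
t_7 = 417·449 + 114·568 + 330·820 = 932
t_8 = 417·932 + 114·449 + 330·568 = 681
Continuing the recurrence:
  t_9 = 598;  t_10 = 908;  t_11 = 553;  t_12 = 719;  t_13 = 601;  t_14 = 483
  t_15 = 677;  t_16 = 931;  t_17 = 224;  t_18 = 181;  t_19 = 607;  t_20 = 577
  t_21 = 243;  t_22 = 143;  t_23 = 268;  t_24 = 394;  t_25 = 889;  t_26 = 578
  t_27 = 180;  t_28 = 452;  t_29 = 180;  t_30 = 332;  t_31 = 379;  t_32 = 14
  t_33 = 191;  t_34 = 477;  t_35 = 296;  t_36 = 698;  t_37 = 927;  t_38 = 789
  t_39 = 100;  t_40 = 659;  t_41 = 704;  t_42 = 112;  t_43 = 361;  t_44 = 97
  t_45 = 510;  t_46 = 807;  t_47 = 871;  t_48 = 952;  t_49 = 793;  t_50 = 159
  t_51 = 671;  t_52 = 637;  t_53 = 74;  t_54 = 8;  t_55 = 2;  t_56 = 941
  t_57 = 746;  t_58 = 281;  t_59 = 179;  t_60 = 716;  t_61 = 36;  t_62 = 320
  t_63 = 494;  t_64 = 90;  t_65 = 673;  t_66 = 880;  t_67 = 161;  t_68 = 73
  t_69 = 171;  t_70 = 580;  t_71 = 906;  t_72 = 897;  t_73 = 775;  t_74 = 960
  t_75 = 687;  t_76 = 864;  t_77 = 674;  t_78 = 864;  t_79 = 809;  t_80 = 401
  t_81 = 712;  t_82 = 152;  t_83 = 416;  t_84 = 971;  t_85 = 9;  t_86 = 486
  t_87 = 447;  t_88 = 595;  t_89 = 358;  t_90 = 377;  t_91 = 861;  t_92 = 520
  t_93 = 489;  t_94 = 445;  t_95 = 230;  t_96 = 265;  t_97 = 46;  t_98 = 176
  t_99 = 610;  t_100 = 31;  t_101 = 296;  t_102 = 341;  t_103 = 515;  t_104 = 177
  t_105 = 871;  t_106 = 403;  t_107 = 857;  t_108 = 585;  t_109 = 403;  t_110 = 943
  t_111 = 589;  t_112 = 776;  t_113 = 673;  t_114 = 453;  t_115 = 50;  t_116 = 963
  t_117 = 802;  t_118 = 612;  t_119 = 500;  t_120 = 86;  t_121 = 194;  t_122 = 425
  t_123 = 696;  t_124 = 111;  t_125 = 514;  t_126 = 604;  t_127 = 1007;  t_128 = 527
  t_129 = 116;  t_130 = 836;  t_131 = 976;  t_132 = 761;  t_133 = 199;  t_134 = 434
  t_135 = 744;  t_136 = 605;  t_137 = 37;  t_138 = 985;  t_139 = 132;  t_140 = 951
  t_141 = 95;  t_142 = 888;  t_143 = 764;  t_144 = 147;  t_145 = 502;  t_146 = 955
  t_147 = 482;  t_148 = 285;  t_149 = 587;  t_150 = 441;  t_151 = 796;  t_152 = 786
  t_153 = 5;  t_154 = 210;  t_155 = 424;  t_156 = 598;  t_157 = 735;  t_158 = 1006
  t_159 = 386;  t_160 = 579;  t_161 = 928;  t_162 = 187;  t_163 = 502;  t_164 = 104
  t_165 = 866;  t_166 = 841;  t_167 = 430;  t_168 = 969;  t_169 = 107;  t_170 = 339
  t_171 = 110;  t_172 = 764;  t_173 = 47;  t_174 = 726;  t_175 = 225;  t_176 = 389
  t_177 = 636;  t_178 = 388;  t_179 = 439;  t_180 = 278;  t_181 = 393;  t_182 = 410
  t_183 = 776;  t_184 = 567;  t_185 = 99;  t_186 = 779;  t_187 = 577;  t_188 = 863
  t_189 = 635;  t_190 = 655;  t_191 = 699;  t_192 = 573;  t_193 = 7;  t_194 = 247
  t_195 = 277;  t_196 = 681;  t_197 = 528;  t_198 = 755;  t_199 = 411;  t_200 = 854
  t_201 = 308;  t_202 = 200;  t_203 = 768;  t_204 = 736;  t_205 = 360;  t_206 = 117
  t_207 = 748;  t_208 = 94;  t_209 = 631;  t_210 = 39;  t_211 = 155;  t_212 = 845
  t_213 = 494;  t_214 = 328;  t_215 = 739;  t_216 = 39;  t_217 = 895;  t_218 = 996
  t_219 = 507;  t_220 = 787;  t_221 = 285;  t_222 = 525;  t_223 = 571;  t_224 = 515
  t_225 = 58;  t_226 = 914;  t_227 = 732;  t_228 = 764;  t_229 = 383;  t_230 = 11
  t_231 = 696;  t_232 = 150;  t_233 = 228;  t_234 = 814;  t_235 = 231;  t_236 = 5
  t_237 = 393;  t_238 = 539;  t_239 = 803;  t_240 = 298;  t_241 = 168;  t_242 = 733
  t_243 = 382;  t_244 = 641;  t_245 = 812;  t_246 = 950;  t_247 = 2;  t_248 = 737
  t_249 = 522;  t_250 = 661;  t_251 = 198;  t_252 = 237;  t_253 = 507;  t_254 = 68
  t_255 = 906;  t_256 = 941;  t_257 = 504;  t_258 = 932;  t_259 = 889;  t_260 = 548
  t_261 = 743;  t_262 = 742;  t_263 = 835;  t_264 = 934;  t_265 = 21;  t_266 = 300
  t_267 = 835;  t_268 = 860;  t_269 = 887;  t_270 = 845;  t_271 = 713;  t_272 = 241
  t_273 = 525;  t_274 = 396;  t_275 = 803;  t_276 = 313;  t_277 = 602;  t_278 = 792
  t_279 = 709;  t_280 = 390;  t_281 = 316;  t_282 = 548;  t_283 = 739;  t_284 = 685
  t_285 = 826;  t_286 = 462;  t_287 = 296;  t_288 = 684;  t_289 = 229;  t_290 = 737
  t_291 = 169;  t_292 = 9;  t_293 = 862;  t_294 = 542;  t_295 = 336;  t_296 = 22
  t_297 = 322;  t_298 = 457;  t_299 = 449;  t_300 = 513;  t_301 = 209;  t_302 = 186
  t_303 = 266;  t_304 = 305;  t_305 = 945
t_306 = 417·945 + 114·305 + 330·266 = 7
t_307 = 417·7 + 114·945 + 330·305 = 418

418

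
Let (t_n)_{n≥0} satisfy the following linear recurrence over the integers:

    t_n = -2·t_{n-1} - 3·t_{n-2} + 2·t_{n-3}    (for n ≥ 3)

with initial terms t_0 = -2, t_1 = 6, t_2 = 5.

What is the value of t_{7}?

t_3 = -2·5 + -3·6 + 2·-2 = -32
t_4 = -2·-32 + -3·5 + 2·6 = 61
t_5 = -2·61 + -3·-32 + 2·5 = -16
t_6 = -2·-16 + -3·61 + 2·-32 = -215
t_7 = -2·-215 + -3·-16 + 2·61 = 600

600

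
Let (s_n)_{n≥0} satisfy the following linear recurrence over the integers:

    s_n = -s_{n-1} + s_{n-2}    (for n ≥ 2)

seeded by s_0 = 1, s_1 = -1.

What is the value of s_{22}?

s_2 = -1·-1 + 1·1 = 2
s_3 = -1·2 + 1·-1 = -3
s_4 = -1·-3 + 1·2 = 5
s_5 = -1·5 + 1·-3 = -8
s_6 = -1·-8 + 1·5 = 13
s_7 = -1·13 + 1·-8 = -21
s_8 = -1·-21 + 1·13 = 34
s_9 = -1·34 + 1·-21 = -55
s_10 = -1·-55 + 1·34 = 89
s_11 = -1·89 + 1·-55 = -144
s_12 = -1·-144 + 1·89 = 233
s_13 = -1·233 + 1·-144 = -377
s_14 = -1·-377 + 1·233 = 610
s_15 = -1·610 + 1·-377 = -987
s_16 = -1·-987 + 1·610 = 1597
s_17 = -1·1597 + 1·-987 = -2584
s_18 = -1·-2584 + 1·1597 = 4181
s_19 = -1·4181 + 1·-2584 = -6765
s_20 = -1·-6765 + 1·4181 = 10946
s_21 = -1·10946 + 1·-6765 = -17711
s_22 = -1·-17711 + 1·10946 = 28657

28657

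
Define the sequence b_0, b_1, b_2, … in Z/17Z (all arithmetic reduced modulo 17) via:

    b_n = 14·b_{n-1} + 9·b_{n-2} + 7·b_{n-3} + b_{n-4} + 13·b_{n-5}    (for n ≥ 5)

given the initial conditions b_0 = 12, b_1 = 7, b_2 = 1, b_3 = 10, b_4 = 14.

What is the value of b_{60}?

b_5 = 14·14 + 9·10 + 7·1 + 1·7 + 13·12 = 14
b_6 = 14·14 + 9·14 + 7·10 + 1·1 + 13·7 = 8
b_7 = 14·8 + 9·14 + 7·14 + 1·10 + 13·1 = 2
b_8 = 14·2 + 9·8 + 7·14 + 1·14 + 13·10 = 2
b_9 = 14·2 + 9·2 + 7·8 + 1·14 + 13·14 = 9
b_10 = 14·9 + 9·2 + 7·2 + 1·8 + 13·14 = 8
b_11 = 14·8 + 9·9 + 7·2 + 1·2 + 13·8 = 7
b_12 = 14·7 + 9·8 + 7·9 + 1·2 + 13·2 = 6
b_13 = 14·6 + 9·7 + 7·8 + 1·9 + 13·2 = 0
b_14 = 14·0 + 9·6 + 7·7 + 1·8 + 13·9 = 7
b_15 = 14·7 + 9·0 + 7·6 + 1·7 + 13·8 = 13
b_16 = 14·13 + 9·7 + 7·0 + 1·6 + 13·7 = 2
b_17 = 14·2 + 9·13 + 7·7 + 1·0 + 13·6 = 0
b_18 = 14·0 + 9·2 + 7·13 + 1·7 + 13·0 = 14
b_19 = 14·14 + 9·0 + 7·2 + 1·13 + 13·7 = 8
b_20 = 14·8 + 9·14 + 7·0 + 1·2 + 13·13 = 1
b_21 = 14·1 + 9·8 + 7·14 + 1·0 + 13·2 = 6
b_22 = 14·6 + 9·1 + 7·8 + 1·14 + 13·0 = 10
b_23 = 14·10 + 9·6 + 7·1 + 1·8 + 13·14 = 0
b_24 = 14·0 + 9·10 + 7·6 + 1·1 + 13·8 = 16
b_25 = 14·16 + 9·0 + 7·10 + 1·6 + 13·1 = 7
b_26 = 14·7 + 9·16 + 7·0 + 1·10 + 13·6 = 7
b_27 = 14·7 + 9·7 + 7·16 + 1·0 + 13·10 = 12
b_28 = 14·12 + 9·7 + 7·7 + 1·16 + 13·0 = 7
b_29 = 14·7 + 9·12 + 7·7 + 1·7 + 13·16 = 11
b_30 = 14·11 + 9·7 + 7·12 + 1·7 + 13·7 = 8
b_31 = 14·8 + 9·11 + 7·7 + 1·12 + 13·7 = 6
b_32 = 14·6 + 9·8 + 7·11 + 1·7 + 13·12 = 5
b_33 = 14·5 + 9·6 + 7·8 + 1·11 + 13·7 = 10
b_34 = 14·10 + 9·5 + 7·6 + 1·8 + 13·11 = 4
b_35 = 14·4 + 9·10 + 7·5 + 1·6 + 13·8 = 2
b_36 = 14·2 + 9·4 + 7·10 + 1·5 + 13·6 = 13
b_37 = 14·13 + 9·2 + 7·4 + 1·10 + 13·5 = 14
b_38 = 14·14 + 9·13 + 7·2 + 1·4 + 13·10 = 2
b_39 = 14·2 + 9·14 + 7·13 + 1·2 + 13·4 = 10
b_40 = 14·10 + 9·2 + 7·14 + 1·13 + 13·2 = 6
b_41 = 14·6 + 9·10 + 7·2 + 1·14 + 13·13 = 14
b_42 = 14·14 + 9·6 + 7·10 + 1·2 + 13·14 = 11
b_43 = 14·11 + 9·14 + 7·6 + 1·10 + 13·2 = 1
b_44 = 14·1 + 9·11 + 7·14 + 1·6 + 13·10 = 7
b_45 = 14·7 + 9·1 + 7·11 + 1·14 + 13·6 = 4
b_46 = 14·4 + 9·7 + 7·1 + 1·11 + 13·14 = 13
b_47 = 14·13 + 9·4 + 7·7 + 1·1 + 13·11 = 3
b_48 = 14·3 + 9·13 + 7·4 + 1·7 + 13·1 = 3
b_49 = 14·3 + 9·3 + 7·13 + 1·4 + 13·7 = 0
b_50 = 14·0 + 9·3 + 7·3 + 1·13 + 13·4 = 11
b_51 = 14·11 + 9·0 + 7·3 + 1·3 + 13·13 = 7
b_52 = 14·7 + 9·11 + 7·0 + 1·3 + 13·3 = 1
b_53 = 14·1 + 9·7 + 7·11 + 1·0 + 13·3 = 6
b_54 = 14·6 + 9·1 + 7·7 + 1·11 + 13·0 = 0
b_55 = 14·0 + 9·6 + 7·1 + 1·7 + 13·11 = 7
b_56 = 14·7 + 9·0 + 7·6 + 1·1 + 13·7 = 11
b_57 = 14·11 + 9·7 + 7·0 + 1·6 + 13·1 = 15
b_58 = 14·15 + 9·11 + 7·7 + 1·0 + 13·6 = 11
b_59 = 14·11 + 9·15 + 7·11 + 1·7 + 13·0 = 16
b_60 = 14·16 + 9·11 + 7·15 + 1·11 + 13·7 = 3

3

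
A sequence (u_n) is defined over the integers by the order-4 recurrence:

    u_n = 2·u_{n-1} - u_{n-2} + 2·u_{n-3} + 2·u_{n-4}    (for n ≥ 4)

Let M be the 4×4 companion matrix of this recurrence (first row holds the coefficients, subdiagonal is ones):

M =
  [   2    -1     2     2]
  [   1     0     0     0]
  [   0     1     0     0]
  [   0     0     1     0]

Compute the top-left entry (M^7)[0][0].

150

(M^7)[0][0] is the top entry after applying M 7 times to the unit state (1, 0, 0, 0). Equivalently it is h_{10} for the auxiliary sequence (h_n) obeying the same recurrence with h_3 = 1 and h_i = 0 for 0 ≤ i < 3:
h_4 = 2·1 + -1·0 + 2·0 + 2·0 = 2
h_5 = 2·2 + -1·1 + 2·0 + 2·0 = 3
h_6 = 2·3 + -1·2 + 2·1 + 2·0 = 6
h_7 = 2·6 + -1·3 + 2·2 + 2·1 = 15
h_8 = 2·15 + -1·6 + 2·3 + 2·2 = 34
h_9 = 2·34 + -1·15 + 2·6 + 2·3 = 71
h_10 = 2·71 + -1·34 + 2·15 + 2·6 = 150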